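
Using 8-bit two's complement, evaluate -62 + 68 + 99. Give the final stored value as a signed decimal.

-62 + 68 = 6 (00000110)
6 + 99 = 105 (01101001)

105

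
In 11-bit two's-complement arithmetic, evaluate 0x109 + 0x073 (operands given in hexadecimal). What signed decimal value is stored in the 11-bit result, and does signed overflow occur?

380; no overflow

0x109 = 00100001001 = 265 (signed)
0x073 = 00001110011 = 115 (signed)
  00100001001
+ 00001110011
= 00101111100
Result 00101111100: MSB = 0 → value 380.
Both addends are non-negative and so is the stored result: no signed overflow.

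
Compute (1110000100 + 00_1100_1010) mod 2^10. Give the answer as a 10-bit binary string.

0001001110

  1110000100
+ 0011001010
= 0001001110  (discard carry-out 1)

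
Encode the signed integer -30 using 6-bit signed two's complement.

100010

|-30| = 30 = 011110 in 6 bits.
Invert the bits: 100001. Add 1: 100010.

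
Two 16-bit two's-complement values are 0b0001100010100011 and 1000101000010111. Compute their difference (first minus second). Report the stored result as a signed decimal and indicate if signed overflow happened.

-29044; overflow

0b0001100010100011 → 0001100010100011 = 6307 (signed)
1000101000010111 = -30185 (signed)
Subtract via negate-and-add: invert 1000101000010111 + 1 = 0111010111101001 (i.e. 30185).
  0001100010100011
+ 0111010111101001
= 1000111010001100
Result 1000111010001100: MSB = 1 → 36492 − 65536 = -29044.
Both addends (after negating the subtrahend) are non-negative but the stored result is negative: signed overflow. The true value 6307 − (-30185) = 36492 lies outside [-32768, 32767].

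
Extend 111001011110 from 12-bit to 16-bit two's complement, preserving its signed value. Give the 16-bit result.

MSB of 111001011110 is 1; replicate it into the new high bits.
1111|111001011110 → 1111111001011110 (still -418).

1111111001011110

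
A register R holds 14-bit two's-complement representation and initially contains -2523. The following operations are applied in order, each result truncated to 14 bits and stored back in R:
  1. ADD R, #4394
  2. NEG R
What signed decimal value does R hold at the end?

-1871

Start: R = -2523 = 11011000100101.
R = -2523 + 4394 = 1871 = 00011101001111
R = −(1871) = -1871 = 11100010110001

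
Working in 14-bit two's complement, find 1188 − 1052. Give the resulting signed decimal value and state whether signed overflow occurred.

1188 → 00010010100100
1052 → 00010000011100
Subtract via negate-and-add: invert 00010000011100 + 1 = 11101111100100 (i.e. -1052).
  00010010100100
+ 11101111100100
= 00000010001000  (discard carry-out 1)
Result 00000010001000: MSB = 0 → value 136.
Addends (after negating the subtrahend) have opposite signs, so signed overflow cannot occur.

136; no overflow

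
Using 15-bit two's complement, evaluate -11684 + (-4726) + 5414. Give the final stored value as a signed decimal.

-11684 + (-4726) = -16410 → wraps to 16358 (011111111100110)
16358 + 5414 = 21772 → wraps to -10996 (101010100001100)

-10996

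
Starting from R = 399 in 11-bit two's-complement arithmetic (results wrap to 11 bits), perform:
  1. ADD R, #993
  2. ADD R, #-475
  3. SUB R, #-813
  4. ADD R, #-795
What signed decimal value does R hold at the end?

935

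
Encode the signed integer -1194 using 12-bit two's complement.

101101010110

|-1194| = 1194 = 010010101010 in 12 bits.
Invert the bits: 101101010101. Add 1: 101101010110.
Check: 101101010110 reads as 2902 − 4096 = -1194.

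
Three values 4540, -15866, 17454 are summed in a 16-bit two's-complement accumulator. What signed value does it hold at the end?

4540 + (-15866) = -11326 (1101001111000010)
-11326 + 17454 = 6128 (0001011111110000)

6128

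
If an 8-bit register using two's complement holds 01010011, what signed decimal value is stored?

83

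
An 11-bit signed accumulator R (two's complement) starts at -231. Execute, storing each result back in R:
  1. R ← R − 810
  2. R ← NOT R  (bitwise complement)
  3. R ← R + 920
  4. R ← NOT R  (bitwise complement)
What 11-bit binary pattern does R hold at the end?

00001010111

Start: R = -231 = 11100011001.
R = -231 − 810 = -1041; wraps to 1007 = 01111101111
R = NOT 01111101111 = 10000010000 = -1008
R = -1008 + 920 = -88 = 11110101000
R = NOT 11110101000 = 00001010111 = 87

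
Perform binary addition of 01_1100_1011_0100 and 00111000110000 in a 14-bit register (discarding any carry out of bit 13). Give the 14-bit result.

  01110010110100
+ 00111000110000
= 10101011100100

10101011100100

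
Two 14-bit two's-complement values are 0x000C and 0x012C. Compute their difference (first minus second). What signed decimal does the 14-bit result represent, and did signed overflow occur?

0x000C = 00000000001100 = 12 (signed)
0x012C = 00000100101100 = 300 (signed)
Subtract via negate-and-add: invert 00000100101100 + 1 = 11111011010100 (i.e. -300).
  00000000001100
+ 11111011010100
= 11111011100000
Result 11111011100000: MSB = 1 → 16096 − 16384 = -288.
Addends (after negating the subtrahend) have opposite signs, so signed overflow cannot occur.

-288; no overflow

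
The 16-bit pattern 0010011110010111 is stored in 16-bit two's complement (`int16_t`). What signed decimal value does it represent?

MSB is 0, so the value is non-negative: 0010011110010111 = 10135.

10135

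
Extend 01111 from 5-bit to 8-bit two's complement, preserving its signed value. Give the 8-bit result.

00001111

MSB of 01111 is 0; replicate it into the new high bits.
000|01111 → 00001111 (still 15).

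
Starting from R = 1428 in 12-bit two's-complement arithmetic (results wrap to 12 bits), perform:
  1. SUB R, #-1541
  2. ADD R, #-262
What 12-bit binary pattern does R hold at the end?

101010010011

Start: R = 1428 = 010110010100.
R = 1428 − (-1541) = 2969; wraps to -1127 = 101110011001
R = -1127 + (-262) = -1389 = 101010010011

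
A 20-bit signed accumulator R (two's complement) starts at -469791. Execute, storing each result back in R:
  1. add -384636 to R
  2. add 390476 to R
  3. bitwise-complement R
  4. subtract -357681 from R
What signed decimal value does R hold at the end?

Start: R = -469791 = 10001101010011100001.
R = -469791 + (-384636) = -854427; wraps to 194149 = 00101111011001100101
R = 194149 + 390476 = 584625; wraps to -463951 = 10001110101110110001
R = NOT 10001110101110110001 = 01110001010001001110 = 463950
R = 463950 − (-357681) = 821631; wraps to -226945 = 11001000100101111111

-226945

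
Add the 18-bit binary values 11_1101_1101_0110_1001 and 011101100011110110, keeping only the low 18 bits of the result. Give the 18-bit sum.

  111101110101101001
+ 011101100011110110
= 011011011001011111  (discard carry-out 1)

011011011001011111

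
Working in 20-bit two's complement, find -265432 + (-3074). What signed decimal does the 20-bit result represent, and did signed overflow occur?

-268506; no overflow

-265432 → 10111111001100101000
-3074 → 11111111001111111110
  10111111001100101000
+ 11111111001111111110
= 10111110011100100110  (discard carry-out 1)
Result 10111110011100100110: MSB = 1 → 780070 − 1048576 = -268506.
Both addends are negative and so is the stored result: no signed overflow.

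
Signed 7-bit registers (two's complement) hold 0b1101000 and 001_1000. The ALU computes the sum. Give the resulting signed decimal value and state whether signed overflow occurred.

0; no overflow

0b1101000 → 1101000 = -24 (signed)
001_1000 → 0011000 = 24 (signed)
  1101000
+ 0011000
= 0000000  (discard carry-out 1)
Result 0000000: MSB = 0 → value 0.
Addends have opposite signs, so signed overflow cannot occur.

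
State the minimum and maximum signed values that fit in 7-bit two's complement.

min = -64, max = 63

Minimum: −2^6 = -64.
Maximum: 2^6 − 1 = 63.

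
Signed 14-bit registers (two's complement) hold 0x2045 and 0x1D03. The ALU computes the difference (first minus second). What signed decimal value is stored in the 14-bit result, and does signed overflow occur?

0x2045 = 10000001000101 = -8123 (signed)
0x1D03 = 01110100000011 = 7427 (signed)
Subtract via negate-and-add: invert 01110100000011 + 1 = 10001011111101 (i.e. -7427).
  10000001000101
+ 10001011111101
= 00001101000010  (discard carry-out 1)
Result 00001101000010: MSB = 0 → value 834.
Both addends (after negating the subtrahend) are negative but the stored result is non-negative: signed overflow. The true value -8123 − 7427 = -15550 lies outside [-8192, 8191].

834; overflow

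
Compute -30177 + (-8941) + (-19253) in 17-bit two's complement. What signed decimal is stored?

-58371

-30177 + (-8941) = -39118 (10110011100110010)
-39118 + (-19253) = -58371 (10001101111111101)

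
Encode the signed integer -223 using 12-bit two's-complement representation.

111100100001

|-223| = 223 = 000011011111 in 12 bits.
Invert the bits: 111100100000. Add 1: 111100100001.
Check: 111100100001 reads as 3873 − 4096 = -223.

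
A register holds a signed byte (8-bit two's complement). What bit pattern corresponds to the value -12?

11110100

|-12| = 12 = 00001100 in 8 bits.
Invert the bits: 11110011. Add 1: 11110100.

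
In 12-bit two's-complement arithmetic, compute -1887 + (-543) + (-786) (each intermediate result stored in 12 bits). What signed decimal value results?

880

-1887 + (-543) = -2430 → wraps to 1666 (011010000010)
1666 + (-786) = 880 (001101110000)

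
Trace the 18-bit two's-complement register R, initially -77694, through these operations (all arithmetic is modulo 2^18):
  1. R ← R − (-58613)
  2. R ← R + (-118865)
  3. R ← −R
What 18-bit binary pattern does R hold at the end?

100001101011011010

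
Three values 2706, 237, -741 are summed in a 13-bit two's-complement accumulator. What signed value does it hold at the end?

2202

2706 + 237 = 2943 (0101101111111)
2943 + (-741) = 2202 (0100010011010)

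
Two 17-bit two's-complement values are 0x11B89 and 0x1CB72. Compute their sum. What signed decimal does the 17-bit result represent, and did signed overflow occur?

0x11B89 = 10001101110001001 = -58487 (signed)
0x1CB72 = 11100101101110010 = -13454 (signed)
  10001101110001001
+ 11100101101110010
= 01110011011111011  (discard carry-out 1)
Result 01110011011111011: MSB = 0 → value 59131.
Both addends are negative but the stored result is non-negative: signed overflow. The true value -58487 + (-13454) = -71941 lies outside [-65536, 65535].

59131; overflow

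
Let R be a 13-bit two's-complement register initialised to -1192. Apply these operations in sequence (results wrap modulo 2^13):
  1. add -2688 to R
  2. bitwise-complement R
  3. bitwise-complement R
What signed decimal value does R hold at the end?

-3880

Start: R = -1192 = 1101101011000.
R = -1192 + (-2688) = -3880 = 1000011011000
R = NOT 1000011011000 = 0111100100111 = 3879
R = NOT 0111100100111 = 1000011011000 = -3880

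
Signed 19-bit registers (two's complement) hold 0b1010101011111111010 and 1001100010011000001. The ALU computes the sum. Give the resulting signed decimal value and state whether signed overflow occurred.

0b1010101011111111010 → 1010101011111111010 = -174086 (signed)
1001100010011000001 = -211775 (signed)
  1010101011111111010
+ 1001100010011000001
= 0100001110010111011  (discard carry-out 1)
Result 0100001110010111011: MSB = 0 → value 138427.
Both addends are negative but the stored result is non-negative: signed overflow. The true value -174086 + (-211775) = -385861 lies outside [-262144, 262143].

138427; overflow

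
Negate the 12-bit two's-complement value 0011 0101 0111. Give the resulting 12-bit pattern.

Invert: 110010101000. Add 1: 110010101001.

110010101001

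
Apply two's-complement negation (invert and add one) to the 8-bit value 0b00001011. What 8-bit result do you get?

11110101

Invert: 11110100. Add 1: 11110101.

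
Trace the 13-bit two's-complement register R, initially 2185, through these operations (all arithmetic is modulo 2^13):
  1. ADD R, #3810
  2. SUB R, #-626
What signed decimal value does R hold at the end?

-1571

Start: R = 2185 = 0100010001001.
R = 2185 + 3810 = 5995; wraps to -2197 = 1011101101011
R = -2197 − (-626) = -1571 = 1100111011101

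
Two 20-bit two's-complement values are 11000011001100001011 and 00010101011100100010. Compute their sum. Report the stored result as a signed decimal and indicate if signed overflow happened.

11000011001100001011 = -249077 (signed)
00010101011100100010 = 87842 (signed)
  11000011001100001011
+ 00010101011100100010
= 11011000101000101101
Result 11011000101000101101: MSB = 1 → 887341 − 1048576 = -161235.
Addends have opposite signs, so signed overflow cannot occur.

-161235; no overflow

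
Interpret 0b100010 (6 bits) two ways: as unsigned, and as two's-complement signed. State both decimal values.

unsigned = 34, signed = -30

Unsigned: 100010 = 34.
Signed: MSB=1 → 34 − 64 = -30.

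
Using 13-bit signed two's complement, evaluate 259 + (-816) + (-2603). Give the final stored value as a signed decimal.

-3160

259 + (-816) = -557 (1110111010011)
-557 + (-2603) = -3160 (1001110101000)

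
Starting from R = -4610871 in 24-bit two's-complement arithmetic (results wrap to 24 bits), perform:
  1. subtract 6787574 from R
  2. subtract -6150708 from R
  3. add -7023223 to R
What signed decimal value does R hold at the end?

4506256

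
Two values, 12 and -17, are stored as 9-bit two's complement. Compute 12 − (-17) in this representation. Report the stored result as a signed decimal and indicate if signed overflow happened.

29; no overflow

12 → 000001100
-17 → 111101111
Subtract via negate-and-add: invert 111101111 + 1 = 000010001 (i.e. 17).
  000001100
+ 000010001
= 000011101
Result 000011101: MSB = 0 → value 29.
Both addends (after negating the subtrahend) are non-negative and so is the stored result: no signed overflow.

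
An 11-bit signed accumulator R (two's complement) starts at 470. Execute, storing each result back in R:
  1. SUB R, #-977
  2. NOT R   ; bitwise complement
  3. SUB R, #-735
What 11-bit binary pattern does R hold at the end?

10100110111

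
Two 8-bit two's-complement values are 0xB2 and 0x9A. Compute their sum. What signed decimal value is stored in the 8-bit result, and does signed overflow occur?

76; overflow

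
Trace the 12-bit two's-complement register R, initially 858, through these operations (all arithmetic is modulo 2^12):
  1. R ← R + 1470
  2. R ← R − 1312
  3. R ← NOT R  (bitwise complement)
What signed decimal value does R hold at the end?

-1017

Start: R = 858 = 001101011010.
R = 858 + 1470 = 2328; wraps to -1768 = 100100011000
R = -1768 − 1312 = -3080; wraps to 1016 = 001111111000
R = NOT 001111111000 = 110000000111 = -1017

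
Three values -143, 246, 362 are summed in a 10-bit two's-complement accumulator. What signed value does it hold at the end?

465

-143 + 246 = 103 (0001100111)
103 + 362 = 465 (0111010001)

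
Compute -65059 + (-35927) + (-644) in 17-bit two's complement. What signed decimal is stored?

29442

-65059 + (-35927) = -100986 → wraps to 30086 (00111010110000110)
30086 + (-644) = 29442 (00111001100000010)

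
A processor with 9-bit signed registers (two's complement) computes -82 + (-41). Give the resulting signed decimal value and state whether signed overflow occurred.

-123; no overflow

-82 → 110101110
-41 → 111010111
  110101110
+ 111010111
= 110000101  (discard carry-out 1)
Result 110000101: MSB = 1 → 389 − 512 = -123.
Both addends are negative and so is the stored result: no signed overflow.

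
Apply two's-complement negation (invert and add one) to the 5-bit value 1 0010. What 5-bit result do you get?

01110

Invert: 01101. Add 1: 01110.
Check: 10010 = -14, 01110 = 14.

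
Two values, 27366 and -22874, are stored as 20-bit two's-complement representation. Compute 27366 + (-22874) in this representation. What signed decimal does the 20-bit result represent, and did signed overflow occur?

27366 → 00000110101011100110
-22874 → 11111010011010100110
  00000110101011100110
+ 11111010011010100110
= 00000001000110001100  (discard carry-out 1)
Result 00000001000110001100: MSB = 0 → value 4492.
Addends have opposite signs, so signed overflow cannot occur.

4492; no overflow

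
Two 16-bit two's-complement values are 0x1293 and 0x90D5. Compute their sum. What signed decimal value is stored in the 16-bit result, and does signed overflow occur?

0x1293 = 0001001010010011 = 4755 (signed)
0x90D5 = 1001000011010101 = -28459 (signed)
  0001001010010011
+ 1001000011010101
= 1010001101101000
Result 1010001101101000: MSB = 1 → 41832 − 65536 = -23704.
Addends have opposite signs, so signed overflow cannot occur.

-23704; no overflow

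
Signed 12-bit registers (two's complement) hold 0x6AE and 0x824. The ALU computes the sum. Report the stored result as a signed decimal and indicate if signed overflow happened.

-302; no overflow

0x6AE = 011010101110 = 1710 (signed)
0x824 = 100000100100 = -2012 (signed)
  011010101110
+ 100000100100
= 111011010010
Result 111011010010: MSB = 1 → 3794 − 4096 = -302.
Addends have opposite signs, so signed overflow cannot occur.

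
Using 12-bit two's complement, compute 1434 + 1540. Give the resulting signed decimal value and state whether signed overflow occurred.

1434 → 010110011010
1540 → 011000000100
  010110011010
+ 011000000100
= 101110011110
Result 101110011110: MSB = 1 → 2974 − 4096 = -1122.
Both addends are non-negative but the stored result is negative: signed overflow. The true value 1434 + 1540 = 2974 lies outside [-2048, 2047].

-1122; overflow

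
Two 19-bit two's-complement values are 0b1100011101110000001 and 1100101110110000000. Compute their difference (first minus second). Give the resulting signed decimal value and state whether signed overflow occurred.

-8703; no overflow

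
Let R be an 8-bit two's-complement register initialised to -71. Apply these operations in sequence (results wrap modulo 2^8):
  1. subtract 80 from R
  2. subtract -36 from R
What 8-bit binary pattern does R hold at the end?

10001101

Start: R = -71 = 10111001.
R = -71 − 80 = -151; wraps to 105 = 01101001
R = 105 − (-36) = 141; wraps to -115 = 10001101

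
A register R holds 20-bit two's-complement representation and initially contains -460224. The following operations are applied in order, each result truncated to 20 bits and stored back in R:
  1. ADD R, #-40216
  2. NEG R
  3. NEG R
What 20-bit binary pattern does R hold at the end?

10000101110100101000

Start: R = -460224 = 10001111101001000000.
R = -460224 + (-40216) = -500440 = 10000101110100101000
R = −(-500440) = 500440 = 01111010001011011000
R = −(500440) = -500440 = 10000101110100101000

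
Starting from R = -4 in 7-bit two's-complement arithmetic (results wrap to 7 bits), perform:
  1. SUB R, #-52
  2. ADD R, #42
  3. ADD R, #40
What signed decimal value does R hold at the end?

2

Start: R = -4 = 1111100.
R = -4 − (-52) = 48 = 0110000
R = 48 + 42 = 90; wraps to -38 = 1011010
R = -38 + 40 = 2 = 0000010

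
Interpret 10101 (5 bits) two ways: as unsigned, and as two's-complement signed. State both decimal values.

unsigned = 21, signed = -11

Unsigned: 10101 = 21.
Signed: MSB=1 → 21 − 32 = -11.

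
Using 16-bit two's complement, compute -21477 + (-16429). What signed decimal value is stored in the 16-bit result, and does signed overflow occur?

27630; overflow

-21477 → 1010110000011011
-16429 → 1011111111010011
  1010110000011011
+ 1011111111010011
= 0110101111101110  (discard carry-out 1)
Result 0110101111101110: MSB = 0 → value 27630.
Both addends are negative but the stored result is non-negative: signed overflow. The true value -21477 + (-16429) = -37906 lies outside [-32768, 32767].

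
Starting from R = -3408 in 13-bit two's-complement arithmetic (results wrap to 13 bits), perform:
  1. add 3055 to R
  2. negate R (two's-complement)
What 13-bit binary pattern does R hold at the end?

0000101100001

Start: R = -3408 = 1001010110000.
R = -3408 + 3055 = -353 = 1111010011111
R = −(-353) = 353 = 0000101100001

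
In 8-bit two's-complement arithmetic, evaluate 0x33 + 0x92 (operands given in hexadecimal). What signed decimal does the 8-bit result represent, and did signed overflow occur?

-59; no overflow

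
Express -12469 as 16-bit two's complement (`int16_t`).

|-12469| = 12469 = 0011000010110101 in 16 bits.
Invert the bits: 1100111101001010. Add 1: 1100111101001011.
Check: 1100111101001011 reads as 53067 − 65536 = -12469.

1100111101001011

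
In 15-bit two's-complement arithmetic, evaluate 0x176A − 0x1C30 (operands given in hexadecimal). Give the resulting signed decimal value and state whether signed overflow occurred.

0x176A = 001011101101010 = 5994 (signed)
0x1C30 = 001110000110000 = 7216 (signed)
Subtract via negate-and-add: invert 001110000110000 + 1 = 110001111010000 (i.e. -7216).
  001011101101010
+ 110001111010000
= 111101100111010
Result 111101100111010: MSB = 1 → 31546 − 32768 = -1222.
Addends (after negating the subtrahend) have opposite signs, so signed overflow cannot occur.

-1222; no overflow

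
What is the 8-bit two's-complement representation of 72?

72 is non-negative, so write it directly in 8 bits: 01001000.

01001000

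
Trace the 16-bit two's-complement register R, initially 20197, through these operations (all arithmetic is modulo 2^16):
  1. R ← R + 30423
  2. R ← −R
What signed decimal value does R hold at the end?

14916

Start: R = 20197 = 0100111011100101.
R = 20197 + 30423 = 50620; wraps to -14916 = 1100010110111100
R = −(-14916) = 14916 = 0011101001000100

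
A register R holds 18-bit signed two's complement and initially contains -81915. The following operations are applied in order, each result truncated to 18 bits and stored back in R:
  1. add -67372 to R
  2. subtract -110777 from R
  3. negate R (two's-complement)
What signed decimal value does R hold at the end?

38510

Start: R = -81915 = 101100000000000101.
R = -81915 + (-67372) = -149287; wraps to 112857 = 011011100011011001
R = 112857 − (-110777) = 223634; wraps to -38510 = 110110100110010010
R = −(-38510) = 38510 = 001001011001101110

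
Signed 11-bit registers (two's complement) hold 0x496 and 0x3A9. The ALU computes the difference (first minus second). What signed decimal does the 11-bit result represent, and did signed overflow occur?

237; overflow

0x496 = 10010010110 = -874 (signed)
0x3A9 = 01110101001 = 937 (signed)
Subtract via negate-and-add: invert 01110101001 + 1 = 10001010111 (i.e. -937).
  10010010110
+ 10001010111
= 00011101101  (discard carry-out 1)
Result 00011101101: MSB = 0 → value 237.
Both addends (after negating the subtrahend) are negative but the stored result is non-negative: signed overflow. The true value -874 − 937 = -1811 lies outside [-1024, 1023].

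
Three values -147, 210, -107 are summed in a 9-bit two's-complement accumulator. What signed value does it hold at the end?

-147 + 210 = 63 (000111111)
63 + (-107) = -44 (111010100)

-44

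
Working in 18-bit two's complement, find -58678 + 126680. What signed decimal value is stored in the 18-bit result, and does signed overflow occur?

68002; no overflow

-58678 → 110001101011001010
126680 → 011110111011011000
  110001101011001010
+ 011110111011011000
= 010000100110100010  (discard carry-out 1)
Result 010000100110100010: MSB = 0 → value 68002.
Addends have opposite signs, so signed overflow cannot occur.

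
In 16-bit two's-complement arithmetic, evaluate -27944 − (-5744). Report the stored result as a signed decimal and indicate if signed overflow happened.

-22200; no overflow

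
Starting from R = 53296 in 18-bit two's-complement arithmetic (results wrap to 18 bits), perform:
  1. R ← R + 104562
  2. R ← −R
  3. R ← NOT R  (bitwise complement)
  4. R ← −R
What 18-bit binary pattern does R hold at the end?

011001011101011111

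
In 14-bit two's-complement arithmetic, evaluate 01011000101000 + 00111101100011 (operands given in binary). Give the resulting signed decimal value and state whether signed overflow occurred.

-6773; overflow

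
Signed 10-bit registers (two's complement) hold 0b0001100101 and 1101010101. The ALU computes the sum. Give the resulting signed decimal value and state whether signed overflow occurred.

0b0001100101 → 0001100101 = 101 (signed)
1101010101 = -171 (signed)
  0001100101
+ 1101010101
= 1110111010
Result 1110111010: MSB = 1 → 954 − 1024 = -70.
Addends have opposite signs, so signed overflow cannot occur.

-70; no overflow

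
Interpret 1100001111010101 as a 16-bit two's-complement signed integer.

-15403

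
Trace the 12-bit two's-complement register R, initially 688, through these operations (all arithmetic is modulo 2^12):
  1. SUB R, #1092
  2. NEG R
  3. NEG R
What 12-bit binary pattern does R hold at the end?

111001101100

Start: R = 688 = 001010110000.
R = 688 − 1092 = -404 = 111001101100
R = −(-404) = 404 = 000110010100
R = −(404) = -404 = 111001101100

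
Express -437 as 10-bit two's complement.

|-437| = 437 = 0110110101 in 10 bits.
Invert the bits: 1001001010. Add 1: 1001001011.
Check: 1001001011 reads as 587 − 1024 = -437.

1001001011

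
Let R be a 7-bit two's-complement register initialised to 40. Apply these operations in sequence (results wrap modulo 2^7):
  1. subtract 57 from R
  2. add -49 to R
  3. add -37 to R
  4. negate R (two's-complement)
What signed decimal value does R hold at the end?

-25

Start: R = 40 = 0101000.
R = 40 − 57 = -17 = 1101111
R = -17 + (-49) = -66; wraps to 62 = 0111110
R = 62 + (-37) = 25 = 0011001
R = −(25) = -25 = 1100111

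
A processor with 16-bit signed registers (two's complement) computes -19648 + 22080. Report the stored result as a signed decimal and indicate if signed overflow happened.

-19648 → 1011001101000000
22080 → 0101011001000000
  1011001101000000
+ 0101011001000000
= 0000100110000000  (discard carry-out 1)
Result 0000100110000000: MSB = 0 → value 2432.
Addends have opposite signs, so signed overflow cannot occur.

2432; no overflow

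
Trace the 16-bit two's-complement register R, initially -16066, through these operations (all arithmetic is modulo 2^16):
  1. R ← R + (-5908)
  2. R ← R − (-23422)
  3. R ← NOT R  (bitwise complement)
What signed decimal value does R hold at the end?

-1449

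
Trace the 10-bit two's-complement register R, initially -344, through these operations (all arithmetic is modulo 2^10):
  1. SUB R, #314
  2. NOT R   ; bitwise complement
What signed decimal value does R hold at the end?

Start: R = -344 = 1010101000.
R = -344 − 314 = -658; wraps to 366 = 0101101110
R = NOT 0101101110 = 1010010001 = -367

-367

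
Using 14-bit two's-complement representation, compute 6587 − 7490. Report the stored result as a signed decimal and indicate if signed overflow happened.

-903; no overflow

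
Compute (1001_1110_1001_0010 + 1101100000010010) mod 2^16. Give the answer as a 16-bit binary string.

0111011010100100

  1001111010010010
+ 1101100000010010
= 0111011010100100  (discard carry-out 1)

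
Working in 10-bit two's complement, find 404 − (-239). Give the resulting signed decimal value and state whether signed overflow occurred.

404 → 0110010100
-239 → 1100010001
Subtract via negate-and-add: invert 1100010001 + 1 = 0011101111 (i.e. 239).
  0110010100
+ 0011101111
= 1010000011
Result 1010000011: MSB = 1 → 643 − 1024 = -381.
Both addends (after negating the subtrahend) are non-negative but the stored result is negative: signed overflow. The true value 404 − (-239) = 643 lies outside [-512, 511].

-381; overflow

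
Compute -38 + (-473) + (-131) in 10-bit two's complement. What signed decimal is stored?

382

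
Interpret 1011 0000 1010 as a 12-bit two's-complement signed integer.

-1270

MSB is 1, so the value is negative.
Unsigned reading: 2826. Subtract 2^12 = 4096: 2826 − 4096 = -1270.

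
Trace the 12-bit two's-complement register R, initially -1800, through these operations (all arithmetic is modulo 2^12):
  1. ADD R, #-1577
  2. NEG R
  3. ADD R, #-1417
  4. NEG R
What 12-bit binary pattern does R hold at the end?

100001011000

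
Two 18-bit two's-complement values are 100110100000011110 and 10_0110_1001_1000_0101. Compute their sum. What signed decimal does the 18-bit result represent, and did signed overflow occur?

100110100000011110 = -104418 (signed)
10_0110_1001_1000_0101 → 100110100110000101 = -104059 (signed)
  100110100000011110
+ 100110100110000101
= 001101000110100011  (discard carry-out 1)
Result 001101000110100011: MSB = 0 → value 53667.
Both addends are negative but the stored result is non-negative: signed overflow. The true value -104418 + (-104059) = -208477 lies outside [-131072, 131071].

53667; overflow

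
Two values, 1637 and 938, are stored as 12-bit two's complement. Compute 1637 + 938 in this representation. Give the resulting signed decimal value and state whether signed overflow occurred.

-1521; overflow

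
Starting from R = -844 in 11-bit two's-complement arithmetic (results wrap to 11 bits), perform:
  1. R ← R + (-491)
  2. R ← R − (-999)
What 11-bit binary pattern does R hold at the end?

Start: R = -844 = 10010110100.
R = -844 + (-491) = -1335; wraps to 713 = 01011001001
R = 713 − (-999) = 1712; wraps to -336 = 11010110000

11010110000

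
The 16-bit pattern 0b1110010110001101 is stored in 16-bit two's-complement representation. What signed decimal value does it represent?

MSB is 1, so the value is negative.
Invert: 0001101001110010. Add 1: 0001101001110011 = 6771. So the value is −6771.

-6771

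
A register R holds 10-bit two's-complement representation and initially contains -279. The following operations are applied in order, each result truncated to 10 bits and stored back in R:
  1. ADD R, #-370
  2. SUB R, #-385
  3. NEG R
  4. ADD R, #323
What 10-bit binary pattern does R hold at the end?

1001001011

Start: R = -279 = 1011101001.
R = -279 + (-370) = -649; wraps to 375 = 0101110111
R = 375 − (-385) = 760; wraps to -264 = 1011111000
R = −(-264) = 264 = 0100001000
R = 264 + 323 = 587; wraps to -437 = 1001001011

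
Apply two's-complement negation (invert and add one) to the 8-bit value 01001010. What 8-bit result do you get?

10110110

Invert: 10110101. Add 1: 10110110.
Check: 01001010 = 74, 10110110 = -74.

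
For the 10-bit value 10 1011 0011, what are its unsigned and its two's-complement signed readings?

Unsigned: 1010110011 = 691.
Signed: MSB=1 → 691 − 1024 = -333.

unsigned = 691, signed = -333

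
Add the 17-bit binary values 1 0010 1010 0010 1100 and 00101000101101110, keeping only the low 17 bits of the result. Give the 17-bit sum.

10111101110011010

  10010101000101100
+ 00101000101101110
= 10111101110011010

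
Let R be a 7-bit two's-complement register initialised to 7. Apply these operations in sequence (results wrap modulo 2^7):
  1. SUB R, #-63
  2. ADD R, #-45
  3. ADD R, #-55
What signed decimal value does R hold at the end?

-30

Start: R = 7 = 0000111.
R = 7 − (-63) = 70; wraps to -58 = 1000110
R = -58 + (-45) = -103; wraps to 25 = 0011001
R = 25 + (-55) = -30 = 1100010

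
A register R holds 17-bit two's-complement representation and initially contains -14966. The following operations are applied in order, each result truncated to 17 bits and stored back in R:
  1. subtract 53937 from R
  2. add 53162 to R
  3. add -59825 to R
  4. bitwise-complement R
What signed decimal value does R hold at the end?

Start: R = -14966 = 11100010110001010.
R = -14966 − 53937 = -68903; wraps to 62169 = 01111001011011001
R = 62169 + 53162 = 115331; wraps to -15741 = 11100001010000011
R = -15741 + (-59825) = -75566; wraps to 55506 = 01101100011010010
R = NOT 01101100011010010 = 10010011100101101 = -55507

-55507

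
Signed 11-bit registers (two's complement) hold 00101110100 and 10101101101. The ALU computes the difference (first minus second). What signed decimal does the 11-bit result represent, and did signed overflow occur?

-1017; overflow

00101110100 = 372 (signed)
10101101101 = -659 (signed)
Subtract via negate-and-add: invert 10101101101 + 1 = 01010010011 (i.e. 659).
  00101110100
+ 01010010011
= 10000000111
Result 10000000111: MSB = 1 → 1031 − 2048 = -1017.
Both addends (after negating the subtrahend) are non-negative but the stored result is negative: signed overflow. The true value 372 − (-659) = 1031 lies outside [-1024, 1023].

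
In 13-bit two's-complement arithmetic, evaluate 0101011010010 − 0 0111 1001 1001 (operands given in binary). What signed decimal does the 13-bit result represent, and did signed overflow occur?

825; no overflow

0101011010010 = 2770 (signed)
0 0111 1001 1001 → 0011110011001 = 1945 (signed)
Subtract via negate-and-add: invert 0011110011001 + 1 = 1100001100111 (i.e. -1945).
  0101011010010
+ 1100001100111
= 0001100111001  (discard carry-out 1)
Result 0001100111001: MSB = 0 → value 825.
Addends (after negating the subtrahend) have opposite signs, so signed overflow cannot occur.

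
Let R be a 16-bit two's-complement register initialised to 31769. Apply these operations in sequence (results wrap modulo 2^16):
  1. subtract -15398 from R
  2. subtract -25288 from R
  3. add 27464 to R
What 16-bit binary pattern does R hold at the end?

Start: R = 31769 = 0111110000011001.
R = 31769 − (-15398) = 47167; wraps to -18369 = 1011100000111111
R = -18369 − (-25288) = 6919 = 0001101100000111
R = 6919 + 27464 = 34383; wraps to -31153 = 1000011001001111

1000011001001111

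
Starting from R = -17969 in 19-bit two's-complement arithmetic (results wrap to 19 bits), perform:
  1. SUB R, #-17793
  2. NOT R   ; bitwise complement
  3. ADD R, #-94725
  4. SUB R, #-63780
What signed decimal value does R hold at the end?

Start: R = -17969 = 1111011100111001111.
R = -17969 − (-17793) = -176 = 1111111111101010000
R = NOT 1111111111101010000 = 0000000000010101111 = 175
R = 175 + (-94725) = -94550 = 1101000111010101010
R = -94550 − (-63780) = -30770 = 1111000011111001110

-30770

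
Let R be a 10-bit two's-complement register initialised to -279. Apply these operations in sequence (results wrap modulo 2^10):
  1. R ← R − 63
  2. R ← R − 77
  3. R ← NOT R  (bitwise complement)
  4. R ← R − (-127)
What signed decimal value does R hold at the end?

-479

Start: R = -279 = 1011101001.
R = -279 − 63 = -342 = 1010101010
R = -342 − 77 = -419 = 1001011101
R = NOT 1001011101 = 0110100010 = 418
R = 418 − (-127) = 545; wraps to -479 = 1000100001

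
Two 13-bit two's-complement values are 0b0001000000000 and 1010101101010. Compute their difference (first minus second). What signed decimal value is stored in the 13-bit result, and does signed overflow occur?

0b0001000000000 → 0001000000000 = 512 (signed)
1010101101010 = -2710 (signed)
Subtract via negate-and-add: invert 1010101101010 + 1 = 0101010010110 (i.e. 2710).
  0001000000000
+ 0101010010110
= 0110010010110
Result 0110010010110: MSB = 0 → value 3222.
Both addends (after negating the subtrahend) are non-negative and so is the stored result: no signed overflow.

3222; no overflow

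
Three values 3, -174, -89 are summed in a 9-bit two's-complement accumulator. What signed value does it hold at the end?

3 + (-174) = -171 (101010101)
-171 + (-89) = -260 → wraps to 252 (011111100)

252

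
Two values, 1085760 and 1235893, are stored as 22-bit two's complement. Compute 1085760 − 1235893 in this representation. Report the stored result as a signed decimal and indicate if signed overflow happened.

-150133; no overflow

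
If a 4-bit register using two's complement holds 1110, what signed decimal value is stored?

-2

MSB is 1, so the value is negative.
Invert: 0001. Add 1: 0010 = 2. So the value is −2.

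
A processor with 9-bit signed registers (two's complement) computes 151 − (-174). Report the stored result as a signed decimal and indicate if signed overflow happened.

151 → 010010111
-174 → 101010010
Subtract via negate-and-add: invert 101010010 + 1 = 010101110 (i.e. 174).
  010010111
+ 010101110
= 101000101
Result 101000101: MSB = 1 → 325 − 512 = -187.
Both addends (after negating the subtrahend) are non-negative but the stored result is negative: signed overflow. The true value 151 − (-174) = 325 lies outside [-256, 255].

-187; overflow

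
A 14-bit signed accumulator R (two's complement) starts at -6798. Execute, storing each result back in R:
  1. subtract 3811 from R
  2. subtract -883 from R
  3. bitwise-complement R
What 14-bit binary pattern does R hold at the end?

Start: R = -6798 = 10010101110010.
R = -6798 − 3811 = -10609; wraps to 5775 = 01011010001111
R = 5775 − (-883) = 6658 = 01101000000010
R = NOT 01101000000010 = 10010111111101 = -6659

10010111111101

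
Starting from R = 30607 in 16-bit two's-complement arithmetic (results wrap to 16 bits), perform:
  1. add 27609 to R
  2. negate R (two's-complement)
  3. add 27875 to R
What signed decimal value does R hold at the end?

-30341

Start: R = 30607 = 0111011110001111.
R = 30607 + 27609 = 58216; wraps to -7320 = 1110001101101000
R = −(-7320) = 7320 = 0001110010011000
R = 7320 + 27875 = 35195; wraps to -30341 = 1000100101111011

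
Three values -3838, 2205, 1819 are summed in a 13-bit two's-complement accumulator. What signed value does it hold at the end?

-3838 + 2205 = -1633 (1100110011111)
-1633 + 1819 = 186 (0000010111010)

186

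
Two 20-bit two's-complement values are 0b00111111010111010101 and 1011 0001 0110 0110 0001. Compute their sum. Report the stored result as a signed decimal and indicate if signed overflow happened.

0b00111111010111010101 → 00111111010111010101 = 259541 (signed)
1011 0001 0110 0110 0001 → 10110001011001100001 = -321951 (signed)
  00111111010111010101
+ 10110001011001100001
= 11110000110000110110
Result 11110000110000110110: MSB = 1 → 986166 − 1048576 = -62410.
Addends have opposite signs, so signed overflow cannot occur.

-62410; no overflow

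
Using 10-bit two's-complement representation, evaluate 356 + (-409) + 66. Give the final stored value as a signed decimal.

13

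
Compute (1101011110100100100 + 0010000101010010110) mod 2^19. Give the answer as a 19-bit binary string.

1111100011110111010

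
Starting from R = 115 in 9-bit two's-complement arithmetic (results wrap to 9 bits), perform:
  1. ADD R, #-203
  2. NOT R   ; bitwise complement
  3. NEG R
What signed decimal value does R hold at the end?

-87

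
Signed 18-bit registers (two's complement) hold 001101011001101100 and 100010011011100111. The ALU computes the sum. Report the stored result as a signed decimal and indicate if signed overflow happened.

-66221; no overflow

001101011001101100 = 54892 (signed)
100010011011100111 = -121113 (signed)
  001101011001101100
+ 100010011011100111
= 101111110101010011
Result 101111110101010011: MSB = 1 → 195923 − 262144 = -66221.
Addends have opposite signs, so signed overflow cannot occur.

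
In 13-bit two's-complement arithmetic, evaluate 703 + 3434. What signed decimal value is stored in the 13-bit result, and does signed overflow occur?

703 → 0001010111111
3434 → 0110101101010
  0001010111111
+ 0110101101010
= 1000000101001
Result 1000000101001: MSB = 1 → 4137 − 8192 = -4055.
Both addends are non-negative but the stored result is negative: signed overflow. The true value 703 + 3434 = 4137 lies outside [-4096, 4095].

-4055; overflow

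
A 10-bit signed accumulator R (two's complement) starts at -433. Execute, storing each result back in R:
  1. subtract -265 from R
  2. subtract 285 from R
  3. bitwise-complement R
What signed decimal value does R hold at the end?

Start: R = -433 = 1001001111.
R = -433 − (-265) = -168 = 1101011000
R = -168 − 285 = -453 = 1000111011
R = NOT 1000111011 = 0111000100 = 452

452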